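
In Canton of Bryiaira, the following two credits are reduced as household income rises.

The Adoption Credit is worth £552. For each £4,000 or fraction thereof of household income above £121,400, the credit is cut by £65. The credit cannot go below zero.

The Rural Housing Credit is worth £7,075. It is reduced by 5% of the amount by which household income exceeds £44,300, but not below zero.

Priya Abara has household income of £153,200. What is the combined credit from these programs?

£1,662

Adoption Credit: income exceeds £121,400 by £31,800, which is 8 full-or-partial £4,000 increments; reduction = 8 × £65 = £520, leaving £32.
Rural Housing Credit: 5% of the £108,900 excess over £44,300 is £5,445; credit = £7,075 − £5,445 = £1,630.
Total: £32 + £1,630 = £1,662.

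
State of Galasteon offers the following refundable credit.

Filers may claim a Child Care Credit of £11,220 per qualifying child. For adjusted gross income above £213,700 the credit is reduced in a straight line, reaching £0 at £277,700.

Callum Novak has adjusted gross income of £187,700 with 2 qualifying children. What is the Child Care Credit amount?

£22,440

Child Care Credit: base = 2 × £11,220 = £22,440. £187,700 is at or below the £213,700 threshold, so the full £22,440 applies.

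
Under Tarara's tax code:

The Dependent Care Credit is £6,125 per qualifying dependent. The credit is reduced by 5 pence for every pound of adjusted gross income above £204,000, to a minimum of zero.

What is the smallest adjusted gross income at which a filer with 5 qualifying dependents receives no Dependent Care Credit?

Full credit = 5 × £6,125 = £30,625.
The credit falls by 5% of each pound above £204,000, so it reaches zero when the excess is £30,625 / 5% = £612,500: income = £204,000 + £612,500 = £816,500.

£816,500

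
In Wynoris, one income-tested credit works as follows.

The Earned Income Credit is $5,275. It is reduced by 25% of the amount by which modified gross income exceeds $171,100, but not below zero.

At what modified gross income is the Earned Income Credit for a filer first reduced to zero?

$192,200

The credit falls by 25% of each dollar above $171,100, so it reaches zero when the excess is $5,275 / 25% = $21,100: income = $171,100 + $21,100 = $192,200.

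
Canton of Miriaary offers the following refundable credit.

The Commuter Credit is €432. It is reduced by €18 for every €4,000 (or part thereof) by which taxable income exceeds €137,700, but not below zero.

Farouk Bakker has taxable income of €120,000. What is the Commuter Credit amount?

€432

Commuter Credit: €120,000 is at or below the €137,700 threshold, so the full €432 applies.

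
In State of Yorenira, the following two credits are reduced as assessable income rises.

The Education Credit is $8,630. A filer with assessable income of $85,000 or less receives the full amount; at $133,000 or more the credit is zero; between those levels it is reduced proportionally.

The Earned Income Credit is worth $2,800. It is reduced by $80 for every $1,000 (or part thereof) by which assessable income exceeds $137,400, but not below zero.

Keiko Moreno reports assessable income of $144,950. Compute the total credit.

Education Credit: $144,950 is at or above $133,000, so the credit is $0.
Earned Income Credit: income exceeds $137,400 by $7,550, which is 8 full-or-partial $1,000 increments; reduction = 8 × $80 = $640, leaving $2,160.
Total: $0 + $2,160 = $2,160.

$2,160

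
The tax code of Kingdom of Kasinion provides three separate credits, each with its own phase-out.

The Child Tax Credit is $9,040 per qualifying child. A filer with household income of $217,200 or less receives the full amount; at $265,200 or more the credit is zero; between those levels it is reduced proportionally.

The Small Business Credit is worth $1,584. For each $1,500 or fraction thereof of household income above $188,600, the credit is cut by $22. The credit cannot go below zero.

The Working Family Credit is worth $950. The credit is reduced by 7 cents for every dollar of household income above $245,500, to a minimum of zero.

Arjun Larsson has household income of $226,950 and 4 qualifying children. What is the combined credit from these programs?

$30,777

Child Tax Credit: base = 4 × $9,040 = $36,160. $226,950 is $9,750 into a $48,000 phase-out range, leaving 38,250/48,000 of the credit: $36,160 × 38,250/48,000 = $28,815.
Small Business Credit: income exceeds $188,600 by $38,350, which is 26 full-or-partial $1,500 increments; reduction = 26 × $22 = $572, leaving $1,012.
Working Family Credit: $226,950 is at or below the $245,500 threshold, so the full $950 applies.
Total: $28,815 + $1,012 + $950 = $30,777.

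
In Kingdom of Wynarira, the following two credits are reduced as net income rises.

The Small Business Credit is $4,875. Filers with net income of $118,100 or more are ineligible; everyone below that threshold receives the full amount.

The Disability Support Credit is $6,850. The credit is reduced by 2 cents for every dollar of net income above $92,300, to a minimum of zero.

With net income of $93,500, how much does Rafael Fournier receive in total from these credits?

$11,701

Small Business Credit: $93,500 is below the $118,100 cutoff, so the full $4,875 applies.
Disability Support Credit: 2% of the $1,200 excess over $92,300 is $24; credit = $6,850 − $24 = $6,826.
Total: $4,875 + $6,826 = $11,701.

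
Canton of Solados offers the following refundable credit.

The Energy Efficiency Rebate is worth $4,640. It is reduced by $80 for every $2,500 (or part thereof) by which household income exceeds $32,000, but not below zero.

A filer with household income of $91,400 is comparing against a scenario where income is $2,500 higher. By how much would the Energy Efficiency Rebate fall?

$80

At $91,400 — income exceeds $32,000 by $59,400, which is 24 full-or-partial $2,500 increments; reduction = 24 × $80 = $1,920, leaving $2,720.
At $93,900 — income exceeds $32,000 by $61,900, which is 25 full-or-partial $2,500 increments; reduction = 25 × $80 = $2,000, leaving $2,640.
Lost: $2,720 − $2,640 = $80.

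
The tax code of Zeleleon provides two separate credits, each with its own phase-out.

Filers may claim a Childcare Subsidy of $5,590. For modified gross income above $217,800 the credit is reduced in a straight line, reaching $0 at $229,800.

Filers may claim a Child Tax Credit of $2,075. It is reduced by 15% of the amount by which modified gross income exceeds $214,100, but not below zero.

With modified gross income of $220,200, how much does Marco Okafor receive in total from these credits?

Childcare Subsidy: $220,200 is $2,400 into a $12,000 phase-out range, leaving 9,600/12,000 of the credit: $5,590 × 9,600/12,000 = $4,472.
Child Tax Credit: 15% of the $6,100 excess over $214,100 is $915; credit = $2,075 − $915 = $1,160.
Total: $4,472 + $1,160 = $5,632.

$5,632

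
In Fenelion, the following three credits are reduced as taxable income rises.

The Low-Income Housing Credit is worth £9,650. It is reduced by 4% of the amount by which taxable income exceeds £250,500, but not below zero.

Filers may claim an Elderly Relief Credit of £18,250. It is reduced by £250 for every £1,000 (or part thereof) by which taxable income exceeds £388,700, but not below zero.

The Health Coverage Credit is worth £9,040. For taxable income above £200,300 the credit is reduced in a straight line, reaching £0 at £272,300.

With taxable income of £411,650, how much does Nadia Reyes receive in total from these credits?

£15,704

Low-Income Housing Credit: 4% of the £161,150 excess over £250,500 is £6,446; credit = £9,650 − £6,446 = £3,204.
Elderly Relief Credit: income exceeds £388,700 by £22,950, which is 23 full-or-partial £1,000 increments; reduction = 23 × £250 = £5,750, leaving £12,500.
Health Coverage Credit: £411,650 is at or above £272,300, so the credit is £0.
Total: £3,204 + £12,500 + £0 = £15,704.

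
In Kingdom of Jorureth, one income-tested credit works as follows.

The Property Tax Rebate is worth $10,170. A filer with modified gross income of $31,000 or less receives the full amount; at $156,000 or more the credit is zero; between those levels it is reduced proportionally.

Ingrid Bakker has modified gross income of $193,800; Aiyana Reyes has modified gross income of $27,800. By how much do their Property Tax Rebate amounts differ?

$10,170

Ingrid ($193,800): Property Tax Rebate: $193,800 is at or above $156,000, so the credit is $0.
Aiyana ($27,800): Property Tax Rebate: $27,800 is at or below the $31,000 threshold, so the full $10,170 applies.
Difference: |$0 − $10,170| = $10,170.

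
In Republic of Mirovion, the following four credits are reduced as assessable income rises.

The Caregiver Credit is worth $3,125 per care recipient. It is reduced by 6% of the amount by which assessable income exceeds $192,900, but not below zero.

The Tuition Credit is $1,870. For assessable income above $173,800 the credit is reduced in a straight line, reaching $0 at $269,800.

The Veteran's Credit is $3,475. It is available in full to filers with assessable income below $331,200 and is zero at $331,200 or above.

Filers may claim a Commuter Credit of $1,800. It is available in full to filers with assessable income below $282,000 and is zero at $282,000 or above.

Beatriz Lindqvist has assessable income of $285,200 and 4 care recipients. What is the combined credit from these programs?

$10,437

Caregiver Credit: base = 4 × $3,125 = $12,500. 6% of the $92,300 excess over $192,900 is $5,538; credit = $12,500 − $5,538 = $6,962.
Tuition Credit: $285,200 is at or above $269,800, so the credit is $0.
Veteran's Credit: $285,200 is below the $331,200 cutoff, so the full $3,475 applies.
Commuter Credit: $285,200 meets or exceeds the $282,000 cutoff, so the credit is $0.
Total: $6,962 + $0 + $3,475 + $0 = $10,437.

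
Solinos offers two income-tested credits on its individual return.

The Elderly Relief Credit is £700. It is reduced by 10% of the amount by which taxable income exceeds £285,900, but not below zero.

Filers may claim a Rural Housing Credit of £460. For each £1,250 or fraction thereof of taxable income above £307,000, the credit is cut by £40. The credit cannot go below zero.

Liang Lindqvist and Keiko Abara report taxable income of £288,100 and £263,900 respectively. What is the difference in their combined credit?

Liang (£288,100): Elderly Relief Credit: 10% of the £2,200 excess over £285,900 is £220; credit = £700 − £220 = £480. Rural Housing Credit: £288,100 is at or below the £307,000 threshold, so the full £460 applies. total £480 + £460 = £940
Keiko (£263,900): Elderly Relief Credit: £263,900 is at or below the £285,900 threshold, so the full £700 applies. Rural Housing Credit: £263,900 is at or below the £307,000 threshold, so the full £460 applies. total £700 + £460 = £1,160
Difference: |£940 − £1,160| = £220.

£220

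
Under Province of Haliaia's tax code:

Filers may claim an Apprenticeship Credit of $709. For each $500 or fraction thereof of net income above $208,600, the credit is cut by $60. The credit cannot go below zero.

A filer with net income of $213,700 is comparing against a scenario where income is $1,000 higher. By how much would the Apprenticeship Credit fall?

$49

At $213,700 — income exceeds $208,600 by $5,100, which is 11 full-or-partial $500 increments; reduction = 11 × $60 = $660, leaving $49.
At $214,700 — income exceeds $208,600 by $6,100 → 13 increments × $60 = $780 ≥ base, so the credit is $0.
Lost: $49 − $0 = $49.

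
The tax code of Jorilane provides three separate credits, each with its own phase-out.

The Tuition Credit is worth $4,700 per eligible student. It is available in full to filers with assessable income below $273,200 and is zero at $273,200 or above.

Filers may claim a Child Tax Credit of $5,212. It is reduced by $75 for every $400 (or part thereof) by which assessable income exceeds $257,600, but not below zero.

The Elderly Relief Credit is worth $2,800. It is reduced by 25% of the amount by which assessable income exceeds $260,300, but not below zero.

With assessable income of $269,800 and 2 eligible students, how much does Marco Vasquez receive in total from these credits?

Tuition Credit: base = 2 × $4,700 = $9,400. $269,800 is below the $273,200 cutoff, so the full $9,400 applies.
Child Tax Credit: income exceeds $257,600 by $12,200, which is 31 full-or-partial $400 increments; reduction = 31 × $75 = $2,325, leaving $2,887.
Elderly Relief Credit: 25% of the $9,500 excess over $260,300 is $2,375; credit = $2,800 − $2,375 = $425.
Total: $9,400 + $2,887 + $425 = $12,712.

$12,712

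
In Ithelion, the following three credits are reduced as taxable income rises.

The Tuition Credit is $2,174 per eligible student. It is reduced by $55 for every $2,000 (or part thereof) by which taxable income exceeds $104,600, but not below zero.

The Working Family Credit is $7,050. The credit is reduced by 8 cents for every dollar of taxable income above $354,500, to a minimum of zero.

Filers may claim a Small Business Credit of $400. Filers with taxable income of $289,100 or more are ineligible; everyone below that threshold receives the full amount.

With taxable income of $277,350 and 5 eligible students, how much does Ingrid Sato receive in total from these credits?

Tuition Credit: base = 5 × $2,174 = $10,870. income exceeds $104,600 by $172,750, which is 87 full-or-partial $2,000 increments; reduction = 87 × $55 = $4,785, leaving $6,085.
Working Family Credit: $277,350 is at or below the $354,500 threshold, so the full $7,050 applies.
Small Business Credit: $277,350 is below the $289,100 cutoff, so the full $400 applies.
Total: $6,085 + $7,050 + $400 = $13,535.

$13,535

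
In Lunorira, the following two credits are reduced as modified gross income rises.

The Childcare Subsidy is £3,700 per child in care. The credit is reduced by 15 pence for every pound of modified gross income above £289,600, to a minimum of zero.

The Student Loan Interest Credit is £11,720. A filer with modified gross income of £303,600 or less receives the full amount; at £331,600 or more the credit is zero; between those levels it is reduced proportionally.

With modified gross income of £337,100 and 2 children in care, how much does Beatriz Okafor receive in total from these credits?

£275

Childcare Subsidy: base = 2 × £3,700 = £7,400. 15% of the £47,500 excess over £289,600 is £7,125; credit = £7,400 − £7,125 = £275.
Student Loan Interest Credit: £337,100 is at or above £331,600, so the credit is £0.
Total: £275 + £0 = £275.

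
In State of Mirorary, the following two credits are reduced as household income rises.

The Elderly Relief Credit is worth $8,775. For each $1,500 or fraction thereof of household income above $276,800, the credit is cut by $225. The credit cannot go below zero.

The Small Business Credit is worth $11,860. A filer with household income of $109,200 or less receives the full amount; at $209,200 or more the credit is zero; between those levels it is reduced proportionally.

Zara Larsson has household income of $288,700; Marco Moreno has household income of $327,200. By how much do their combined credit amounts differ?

Zara ($288,700): Elderly Relief Credit: income exceeds $276,800 by $11,900, which is 8 full-or-partial $1,500 increments; reduction = 8 × $225 = $1,800, leaving $6,975. Small Business Credit: $288,700 is at or above $209,200, so the credit is $0. total $6,975 + $0 = $6,975
Marco ($327,200): Elderly Relief Credit: income exceeds $276,800 by $50,400, which is 34 full-or-partial $1,500 increments; reduction = 34 × $225 = $7,650, leaving $1,125. Small Business Credit: $327,200 is at or above $209,200, so the credit is $0. total $1,125 + $0 = $1,125
Difference: |$6,975 − $1,125| = $5,850.

$5,850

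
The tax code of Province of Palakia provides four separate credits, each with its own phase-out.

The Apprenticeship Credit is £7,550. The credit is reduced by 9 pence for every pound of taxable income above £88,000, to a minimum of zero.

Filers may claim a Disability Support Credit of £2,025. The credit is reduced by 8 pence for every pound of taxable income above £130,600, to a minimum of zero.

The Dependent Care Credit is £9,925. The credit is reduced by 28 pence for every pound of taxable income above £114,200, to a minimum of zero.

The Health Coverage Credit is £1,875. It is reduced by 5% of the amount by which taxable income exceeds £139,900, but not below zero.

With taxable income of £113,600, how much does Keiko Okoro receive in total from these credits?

Apprenticeship Credit: 9% of the £25,600 excess over £88,000 is £2,304; credit = £7,550 − £2,304 = £5,246.
Disability Support Credit: £113,600 is at or below the £130,600 threshold, so the full £2,025 applies.
Dependent Care Credit: £113,600 is at or below the £114,200 threshold, so the full £9,925 applies.
Health Coverage Credit: £113,600 is at or below the £139,900 threshold, so the full £1,875 applies.
Total: £5,246 + £2,025 + £9,925 + £1,875 = £19,071.

£19,071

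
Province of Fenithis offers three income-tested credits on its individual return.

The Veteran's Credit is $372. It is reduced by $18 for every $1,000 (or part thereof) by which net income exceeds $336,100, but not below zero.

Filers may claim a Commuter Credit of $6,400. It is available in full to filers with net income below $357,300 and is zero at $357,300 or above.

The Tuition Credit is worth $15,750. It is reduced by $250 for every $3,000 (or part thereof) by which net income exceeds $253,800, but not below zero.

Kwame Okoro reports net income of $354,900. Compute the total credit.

Veteran's Credit: income exceeds $336,100 by $18,800, which is 19 full-or-partial $1,000 increments; reduction = 19 × $18 = $342, leaving $30.
Commuter Credit: $354,900 is below the $357,300 cutoff, so the full $6,400 applies.
Tuition Credit: income exceeds $253,800 by $101,100, which is 34 full-or-partial $3,000 increments; reduction = 34 × $250 = $8,500, leaving $7,250.
Total: $30 + $6,400 + $7,250 = $13,680.

$13,680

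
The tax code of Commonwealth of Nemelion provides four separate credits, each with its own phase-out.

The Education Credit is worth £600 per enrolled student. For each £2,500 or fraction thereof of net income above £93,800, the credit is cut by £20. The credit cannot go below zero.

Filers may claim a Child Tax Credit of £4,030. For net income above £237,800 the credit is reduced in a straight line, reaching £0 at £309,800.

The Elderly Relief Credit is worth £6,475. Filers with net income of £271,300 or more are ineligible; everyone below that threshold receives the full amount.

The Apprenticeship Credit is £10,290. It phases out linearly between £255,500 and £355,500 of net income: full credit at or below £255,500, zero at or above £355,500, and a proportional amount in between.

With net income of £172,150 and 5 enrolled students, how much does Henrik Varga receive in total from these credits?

£23,155

Education Credit: base = 5 × £600 = £3,000. income exceeds £93,800 by £78,350, which is 32 full-or-partial £2,500 increments; reduction = 32 × £20 = £640, leaving £2,360.
Child Tax Credit: £172,150 is at or below the £237,800 threshold, so the full £4,030 applies.
Elderly Relief Credit: £172,150 is below the £271,300 cutoff, so the full £6,475 applies.
Apprenticeship Credit: £172,150 is at or below the £255,500 threshold, so the full £10,290 applies.
Total: £2,360 + £4,030 + £6,475 + £10,290 = £23,155.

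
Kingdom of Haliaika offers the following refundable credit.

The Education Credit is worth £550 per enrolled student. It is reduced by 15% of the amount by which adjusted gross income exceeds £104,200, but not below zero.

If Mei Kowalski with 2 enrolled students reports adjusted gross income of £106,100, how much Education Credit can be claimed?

Education Credit: base = 2 × £550 = £1,100. 15% of the £1,900 excess over £104,200 is £285; credit = £1,100 − £285 = £815.

£815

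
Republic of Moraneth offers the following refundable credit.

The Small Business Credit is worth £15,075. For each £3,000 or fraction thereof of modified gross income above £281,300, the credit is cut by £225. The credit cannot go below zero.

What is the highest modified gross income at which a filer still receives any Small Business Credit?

After 66 increments the reduction is 66 × £225 = £14,850, leaving £225; one more increment wipes it out. Increment 66 ends at excess 66 × £3,000 = £198,000, so the highest qualifying income is £281,300 + £198,000 = £479,300.

£479,300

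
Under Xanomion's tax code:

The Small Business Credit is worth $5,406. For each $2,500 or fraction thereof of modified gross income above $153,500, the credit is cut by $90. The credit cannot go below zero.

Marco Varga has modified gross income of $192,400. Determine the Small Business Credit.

Small Business Credit: income exceeds $153,500 by $38,900, which is 16 full-or-partial $2,500 increments; reduction = 16 × $90 = $1,440, leaving $3,966.

$3,966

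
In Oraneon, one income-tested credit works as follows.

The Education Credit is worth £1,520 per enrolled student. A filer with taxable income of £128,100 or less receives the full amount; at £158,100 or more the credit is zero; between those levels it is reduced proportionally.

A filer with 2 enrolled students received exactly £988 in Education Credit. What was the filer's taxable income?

Full credit = 2 × £1,520 = £3,040.
£988 is 988/3,040 of the full £3,040, so 2,052/3,040 of the £30,000 range has been used: income = £128,100 + £30,000 × 2,052/3,040 = £148,350.

£148,350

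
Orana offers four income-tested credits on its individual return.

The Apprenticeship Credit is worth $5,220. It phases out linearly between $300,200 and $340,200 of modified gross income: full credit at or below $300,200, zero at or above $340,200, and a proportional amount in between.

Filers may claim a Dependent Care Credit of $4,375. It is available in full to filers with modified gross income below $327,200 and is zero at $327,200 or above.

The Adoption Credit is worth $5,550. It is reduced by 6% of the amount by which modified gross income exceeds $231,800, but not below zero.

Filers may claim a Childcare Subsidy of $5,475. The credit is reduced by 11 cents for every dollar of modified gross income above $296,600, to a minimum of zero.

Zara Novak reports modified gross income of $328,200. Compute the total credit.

$3,565

Apprenticeship Credit: $328,200 is $28,000 into a $40,000 phase-out range, leaving 12,000/40,000 of the credit: $5,220 × 12,000/40,000 = $1,566.
Dependent Care Credit: $328,200 meets or exceeds the $327,200 cutoff, so the credit is $0.
Adoption Credit: 6% of the $96,400 excess over $231,800 is $5,784 ≥ base, so the credit is $0.
Childcare Subsidy: 11% of the $31,600 excess over $296,600 is $3,476; credit = $5,475 − $3,476 = $1,999.
Total: $1,566 + $0 + $0 + $1,999 = $3,565.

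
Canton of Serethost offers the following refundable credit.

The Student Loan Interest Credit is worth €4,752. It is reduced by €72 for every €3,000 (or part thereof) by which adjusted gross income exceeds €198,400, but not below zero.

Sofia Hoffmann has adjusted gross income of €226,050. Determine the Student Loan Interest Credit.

€4,032

Student Loan Interest Credit: income exceeds €198,400 by €27,650, which is 10 full-or-partial €3,000 increments; reduction = 10 × €72 = €720, leaving €4,032.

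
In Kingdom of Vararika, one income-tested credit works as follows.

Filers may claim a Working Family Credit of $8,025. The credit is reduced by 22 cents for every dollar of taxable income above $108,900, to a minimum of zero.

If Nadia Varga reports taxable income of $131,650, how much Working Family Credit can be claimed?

Working Family Credit: 22% of the $22,750 excess over $108,900 is $5,005; credit = $8,025 − $5,005 = $3,020.

$3,020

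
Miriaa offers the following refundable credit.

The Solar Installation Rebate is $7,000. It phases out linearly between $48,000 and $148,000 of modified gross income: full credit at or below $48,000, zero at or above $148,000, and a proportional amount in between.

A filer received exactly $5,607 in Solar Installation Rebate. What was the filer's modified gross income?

$5,607 is 5,607/7,000 of the full $7,000, so 1,393/7,000 of the $100,000 range has been used: income = $48,000 + $100,000 × 1,393/7,000 = $67,900.

$67,900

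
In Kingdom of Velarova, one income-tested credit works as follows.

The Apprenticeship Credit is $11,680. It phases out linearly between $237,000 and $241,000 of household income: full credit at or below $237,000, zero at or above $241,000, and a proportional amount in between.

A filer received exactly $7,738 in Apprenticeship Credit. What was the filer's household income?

$238,350

$7,738 is 7,738/11,680 of the full $11,680, so 3,942/11,680 of the $4,000 range has been used: income = $237,000 + $4,000 × 3,942/11,680 = $238,350.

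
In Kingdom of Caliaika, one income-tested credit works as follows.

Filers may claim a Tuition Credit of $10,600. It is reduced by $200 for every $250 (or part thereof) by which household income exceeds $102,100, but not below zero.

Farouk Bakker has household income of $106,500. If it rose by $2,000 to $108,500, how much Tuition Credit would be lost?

At $106,500 — income exceeds $102,100 by $4,400, which is 18 full-or-partial $250 increments; reduction = 18 × $200 = $3,600, leaving $7,000.
At $108,500 — income exceeds $102,100 by $6,400, which is 26 full-or-partial $250 increments; reduction = 26 × $200 = $5,200, leaving $5,400.
Lost: $7,000 − $5,400 = $1,600.

$1,600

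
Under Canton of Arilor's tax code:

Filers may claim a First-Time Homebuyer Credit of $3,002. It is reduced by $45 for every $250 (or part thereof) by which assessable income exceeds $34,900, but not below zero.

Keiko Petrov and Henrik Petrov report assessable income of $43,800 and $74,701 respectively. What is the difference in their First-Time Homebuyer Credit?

Keiko ($43,800): First-Time Homebuyer Credit: income exceeds $34,900 by $8,900, which is 36 full-or-partial $250 increments; reduction = 36 × $45 = $1,620, leaving $1,382.
Henrik ($74,701): First-Time Homebuyer Credit: income exceeds $34,900 by $39,801 → 160 increments × $45 = $7,200 ≥ base, so the credit is $0.
Difference: |$1,382 − $0| = $1,382.

$1,382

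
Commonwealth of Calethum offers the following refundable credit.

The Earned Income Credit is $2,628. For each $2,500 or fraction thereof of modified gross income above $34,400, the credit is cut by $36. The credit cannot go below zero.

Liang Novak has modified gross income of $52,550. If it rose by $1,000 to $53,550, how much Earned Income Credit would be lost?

$0

At $52,550 — income exceeds $34,400 by $18,150, which is 8 full-or-partial $2,500 increments; reduction = 8 × $36 = $288, leaving $2,340.
At $53,550 — income exceeds $34,400 by $19,150, which is 8 full-or-partial $2,500 increments; reduction = 8 × $36 = $288, leaving $2,340.
Lost: $2,340 − $2,340 = $0.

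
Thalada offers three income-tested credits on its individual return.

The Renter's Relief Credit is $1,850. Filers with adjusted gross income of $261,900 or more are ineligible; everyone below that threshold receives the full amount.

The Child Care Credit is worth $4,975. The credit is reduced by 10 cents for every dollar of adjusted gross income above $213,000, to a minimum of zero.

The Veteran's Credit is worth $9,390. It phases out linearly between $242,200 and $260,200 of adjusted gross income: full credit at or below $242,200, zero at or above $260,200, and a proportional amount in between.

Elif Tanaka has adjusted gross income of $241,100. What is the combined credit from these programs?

$13,405

Renter's Relief Credit: $241,100 is below the $261,900 cutoff, so the full $1,850 applies.
Child Care Credit: 10% of the $28,100 excess over $213,000 is $2,810; credit = $4,975 − $2,810 = $2,165.
Veteran's Credit: $241,100 is at or below the $242,200 threshold, so the full $9,390 applies.
Total: $1,850 + $2,165 + $9,390 = $13,405.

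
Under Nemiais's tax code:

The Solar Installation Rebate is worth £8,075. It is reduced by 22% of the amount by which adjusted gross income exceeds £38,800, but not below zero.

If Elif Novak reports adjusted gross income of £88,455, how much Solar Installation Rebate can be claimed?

Solar Installation Rebate: 22% of the £49,655 excess over £38,800 is £10,924.10 ≥ base, so the credit is £0.

£0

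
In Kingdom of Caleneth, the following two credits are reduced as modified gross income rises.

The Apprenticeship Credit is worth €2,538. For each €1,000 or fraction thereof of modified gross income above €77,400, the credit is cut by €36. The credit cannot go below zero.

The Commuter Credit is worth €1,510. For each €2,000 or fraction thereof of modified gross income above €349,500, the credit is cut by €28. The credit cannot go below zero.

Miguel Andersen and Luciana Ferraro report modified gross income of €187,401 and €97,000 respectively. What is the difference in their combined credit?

€1,818

Miguel (€187,401): Apprenticeship Credit: income exceeds €77,400 by €110,001 → 111 increments × €36 = €3,996 ≥ base, so the credit is €0. Commuter Credit: €187,401 is at or below the €349,500 threshold, so the full €1,510 applies. total €0 + €1,510 = €1,510
Luciana (€97,000): Apprenticeship Credit: income exceeds €77,400 by €19,600, which is 20 full-or-partial €1,000 increments; reduction = 20 × €36 = €720, leaving €1,818. Commuter Credit: €97,000 is at or below the €349,500 threshold, so the full €1,510 applies. total €1,818 + €1,510 = €3,328
Difference: |€1,510 − €3,328| = €1,818.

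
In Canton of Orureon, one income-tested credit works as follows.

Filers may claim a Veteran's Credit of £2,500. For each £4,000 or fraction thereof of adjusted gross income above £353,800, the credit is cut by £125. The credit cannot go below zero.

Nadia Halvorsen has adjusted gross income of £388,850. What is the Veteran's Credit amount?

£1,375

Veteran's Credit: income exceeds £353,800 by £35,050, which is 9 full-or-partial £4,000 increments; reduction = 9 × £125 = £1,125, leaving £1,375.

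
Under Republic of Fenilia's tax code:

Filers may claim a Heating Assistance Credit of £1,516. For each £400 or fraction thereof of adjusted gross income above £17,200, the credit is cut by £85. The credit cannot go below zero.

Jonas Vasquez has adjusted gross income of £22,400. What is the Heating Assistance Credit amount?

£411

Heating Assistance Credit: income exceeds £17,200 by £5,200, which is 13 full-or-partial £400 increments; reduction = 13 × £85 = £1,105, leaving £411.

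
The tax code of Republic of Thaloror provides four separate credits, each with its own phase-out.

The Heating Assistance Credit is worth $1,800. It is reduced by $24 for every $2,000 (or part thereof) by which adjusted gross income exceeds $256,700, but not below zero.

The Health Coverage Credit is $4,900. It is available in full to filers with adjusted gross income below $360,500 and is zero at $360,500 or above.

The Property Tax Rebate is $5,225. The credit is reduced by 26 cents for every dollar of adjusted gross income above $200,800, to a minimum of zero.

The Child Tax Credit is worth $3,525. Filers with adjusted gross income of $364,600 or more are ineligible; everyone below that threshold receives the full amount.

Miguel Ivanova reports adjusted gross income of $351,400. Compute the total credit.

Heating Assistance Credit: income exceeds $256,700 by $94,700, which is 48 full-or-partial $2,000 increments; reduction = 48 × $24 = $1,152, leaving $648.
Health Coverage Credit: $351,400 is below the $360,500 cutoff, so the full $4,900 applies.
Property Tax Rebate: 26% of the $150,600 excess over $200,800 is $39,156 ≥ base, so the credit is $0.
Child Tax Credit: $351,400 is below the $364,600 cutoff, so the full $3,525 applies.
Total: $648 + $4,900 + $0 + $3,525 = $9,073.

$9,073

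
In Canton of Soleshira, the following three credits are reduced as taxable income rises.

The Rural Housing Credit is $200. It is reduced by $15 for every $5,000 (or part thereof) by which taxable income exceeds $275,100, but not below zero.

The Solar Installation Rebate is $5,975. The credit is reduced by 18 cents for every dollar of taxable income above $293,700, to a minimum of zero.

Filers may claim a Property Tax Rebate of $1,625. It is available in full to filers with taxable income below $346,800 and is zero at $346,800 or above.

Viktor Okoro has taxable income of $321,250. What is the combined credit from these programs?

Rural Housing Credit: income exceeds $275,100 by $46,150, which is 10 full-or-partial $5,000 increments; reduction = 10 × $15 = $150, leaving $50.
Solar Installation Rebate: 18% of the $27,550 excess over $293,700 is $4,959; credit = $5,975 − $4,959 = $1,016.
Property Tax Rebate: $321,250 is below the $346,800 cutoff, so the full $1,625 applies.
Total: $50 + $1,016 + $1,625 = $2,691.

$2,691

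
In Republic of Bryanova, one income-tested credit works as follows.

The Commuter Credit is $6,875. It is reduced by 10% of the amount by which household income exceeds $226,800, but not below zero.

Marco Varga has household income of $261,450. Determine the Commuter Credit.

Commuter Credit: 10% of the $34,650 excess over $226,800 is $3,465; credit = $6,875 − $3,465 = $3,410.

$3,410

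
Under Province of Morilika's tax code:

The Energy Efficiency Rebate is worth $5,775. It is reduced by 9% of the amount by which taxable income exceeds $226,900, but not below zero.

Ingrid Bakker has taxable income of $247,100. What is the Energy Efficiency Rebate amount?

$3,957

Energy Efficiency Rebate: 9% of the $20,200 excess over $226,900 is $1,818; credit = $5,775 − $1,818 = $3,957.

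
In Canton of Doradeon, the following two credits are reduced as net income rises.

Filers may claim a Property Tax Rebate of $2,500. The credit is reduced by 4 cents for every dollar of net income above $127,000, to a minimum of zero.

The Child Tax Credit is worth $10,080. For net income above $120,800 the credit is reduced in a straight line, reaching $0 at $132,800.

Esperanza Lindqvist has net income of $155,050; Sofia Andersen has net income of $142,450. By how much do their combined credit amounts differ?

$504

Esperanza ($155,050): Property Tax Rebate: 4% of the $28,050 excess over $127,000 is $1,122; credit = $2,500 − $1,122 = $1,378. Child Tax Credit: $155,050 is at or above $132,800, so the credit is $0. total $1,378 + $0 = $1,378
Sofia ($142,450): Property Tax Rebate: 4% of the $15,450 excess over $127,000 is $618; credit = $2,500 − $618 = $1,882. Child Tax Credit: $142,450 is at or above $132,800, so the credit is $0. total $1,882 + $0 = $1,882
Difference: |$1,378 − $1,882| = $504.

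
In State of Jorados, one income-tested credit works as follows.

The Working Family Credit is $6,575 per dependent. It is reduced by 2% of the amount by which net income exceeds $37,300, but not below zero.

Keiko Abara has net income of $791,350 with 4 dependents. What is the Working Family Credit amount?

Working Family Credit: base = 4 × $6,575 = $26,300. 2% of the $754,050 excess over $37,300 is $15,081; credit = $26,300 − $15,081 = $11,219.

$11,219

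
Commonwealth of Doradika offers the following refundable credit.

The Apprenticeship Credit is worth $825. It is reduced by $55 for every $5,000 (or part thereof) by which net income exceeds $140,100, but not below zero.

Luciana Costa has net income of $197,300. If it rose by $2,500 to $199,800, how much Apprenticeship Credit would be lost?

$0

At $197,300 — income exceeds $140,100 by $57,200, which is 12 full-or-partial $5,000 increments; reduction = 12 × $55 = $660, leaving $165.
At $199,800 — income exceeds $140,100 by $59,700, which is 12 full-or-partial $5,000 increments; reduction = 12 × $55 = $660, leaving $165.
Lost: $165 − $165 = $0.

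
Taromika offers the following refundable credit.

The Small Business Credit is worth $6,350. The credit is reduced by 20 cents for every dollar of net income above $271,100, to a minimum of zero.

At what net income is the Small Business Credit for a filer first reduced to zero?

$302,850

The credit falls by 20% of each dollar above $271,100, so it reaches zero when the excess is $6,350 / 20% = $31,750: income = $271,100 + $31,750 = $302,850.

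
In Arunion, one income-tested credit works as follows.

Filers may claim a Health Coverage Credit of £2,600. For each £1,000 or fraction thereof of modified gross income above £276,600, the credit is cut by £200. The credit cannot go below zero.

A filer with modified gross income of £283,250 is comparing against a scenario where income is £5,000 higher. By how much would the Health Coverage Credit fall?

£1,000

At £283,250 — income exceeds £276,600 by £6,650, which is 7 full-or-partial £1,000 increments; reduction = 7 × £200 = £1,400, leaving £1,200.
At £288,250 — income exceeds £276,600 by £11,650, which is 12 full-or-partial £1,000 increments; reduction = 12 × £200 = £2,400, leaving £200.
Lost: £1,200 − £200 = £1,000.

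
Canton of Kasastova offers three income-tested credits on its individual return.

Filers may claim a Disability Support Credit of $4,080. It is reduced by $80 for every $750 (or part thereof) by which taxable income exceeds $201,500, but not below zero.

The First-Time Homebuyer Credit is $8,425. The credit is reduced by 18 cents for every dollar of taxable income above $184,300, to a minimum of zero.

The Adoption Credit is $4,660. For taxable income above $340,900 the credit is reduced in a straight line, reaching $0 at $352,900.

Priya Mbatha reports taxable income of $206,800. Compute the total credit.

$12,475

Disability Support Credit: income exceeds $201,500 by $5,300, which is 8 full-or-partial $750 increments; reduction = 8 × $80 = $640, leaving $3,440.
First-Time Homebuyer Credit: 18% of the $22,500 excess over $184,300 is $4,050; credit = $8,425 − $4,050 = $4,375.
Adoption Credit: $206,800 is at or below the $340,900 threshold, so the full $4,660 applies.
Total: $3,440 + $4,375 + $4,660 = $12,475.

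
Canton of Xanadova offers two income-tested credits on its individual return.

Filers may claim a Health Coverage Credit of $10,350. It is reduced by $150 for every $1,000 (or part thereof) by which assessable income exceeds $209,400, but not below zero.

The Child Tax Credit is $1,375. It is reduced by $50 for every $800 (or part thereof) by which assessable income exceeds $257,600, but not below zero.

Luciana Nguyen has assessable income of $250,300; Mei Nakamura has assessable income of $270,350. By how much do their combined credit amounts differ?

$3,800

Luciana ($250,300): Health Coverage Credit: income exceeds $209,400 by $40,900, which is 41 full-or-partial $1,000 increments; reduction = 41 × $150 = $6,150, leaving $4,200. Child Tax Credit: $250,300 is at or below the $257,600 threshold, so the full $1,375 applies. total $4,200 + $1,375 = $5,575
Mei ($270,350): Health Coverage Credit: income exceeds $209,400 by $60,950, which is 61 full-or-partial $1,000 increments; reduction = 61 × $150 = $9,150, leaving $1,200. Child Tax Credit: income exceeds $257,600 by $12,750, which is 16 full-or-partial $800 increments; reduction = 16 × $50 = $800, leaving $575. total $1,200 + $575 = $1,775
Difference: |$5,575 − $1,775| = $3,800.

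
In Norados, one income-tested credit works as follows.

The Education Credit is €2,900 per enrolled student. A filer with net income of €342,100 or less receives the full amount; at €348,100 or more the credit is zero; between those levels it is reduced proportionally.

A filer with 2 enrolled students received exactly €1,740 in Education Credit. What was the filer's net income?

Full credit = 2 × €2,900 = €5,800.
€1,740 is 1,740/5,800 of the full €5,800, so 4,060/5,800 of the €6,000 range has been used: income = €342,100 + €6,000 × 4,060/5,800 = €346,300.

€346,300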